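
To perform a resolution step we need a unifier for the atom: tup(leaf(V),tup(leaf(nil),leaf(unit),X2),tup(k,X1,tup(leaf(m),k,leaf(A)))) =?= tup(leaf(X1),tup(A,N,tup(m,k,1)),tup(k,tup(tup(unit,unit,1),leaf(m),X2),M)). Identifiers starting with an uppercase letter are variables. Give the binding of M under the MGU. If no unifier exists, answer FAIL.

tup(leaf(m),k,leaf(leaf(nil)))

Decompose tup/3: leaf(V) =?= leaf(X1),  tup(leaf(nil),leaf(unit),X2) =?= tup(A,N,tup(m,k,1)),  tup(k,X1,tup(leaf(m),k,leaf(A))) =?= tup(k,tup(tup(unit,unit,1),leaf(m),X2),M).
Decompose leaf/1: V =?= X1.
Bind V := X1; no other remaining equation mentions V.
Decompose tup/3: leaf(nil) =?= A,  leaf(unit) =?= N,  X2 =?= tup(m,k,1).
Bind A := leaf(nil); substituting into the one remaining equation that mentions A gives: tup(k,X1,tup(leaf(m),k,leaf(leaf(nil)))) =?= tup(k,tup(tup(unit,unit,1),leaf(m),X2),M).
Bind N := leaf(unit); no other remaining equation mentions N.
Bind X2 := tup(m,k,1); substituting into the remaining equation gives: tup(k,X1,tup(leaf(m),k,leaf(leaf(nil)))) =?= tup(k,tup(tup(unit,unit,1),leaf(m),tup(m,k,1)),M).
Decompose tup/3: k =?= k,  X1 =?= tup(tup(unit,unit,1),leaf(m),tup(m,k,1)),  tup(leaf(m),k,leaf(leaf(nil))) =?= M.
Delete trivial equation k =?= k.
Bind X1 := tup(tup(unit,unit,1),leaf(m),tup(m,k,1)); no other remaining equation mentions X1. Substituting into the earlier binding gives V := tup(tup(unit,unit,1),leaf(m),tup(m,k,1)).
Bind M := tup(leaf(m),k,leaf(leaf(nil))).
MGU = { V := tup(tup(unit,unit,1),leaf(m),tup(m,k,1)), A := leaf(nil), N := leaf(unit), X2 := tup(m,k,1), X1 := tup(tup(unit,unit,1),leaf(m),tup(m,k,1)), M := tup(leaf(m),k,leaf(leaf(nil))) }, so M := tup(leaf(m),k,leaf(leaf(nil))).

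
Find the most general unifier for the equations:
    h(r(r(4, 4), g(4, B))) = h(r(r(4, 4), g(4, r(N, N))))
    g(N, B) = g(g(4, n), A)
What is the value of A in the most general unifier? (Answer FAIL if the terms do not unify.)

r(g(4, n), g(4, n))

Decompose h/1: r(r(4, 4), g(4, B)) = r(r(4, 4), g(4, r(N, N))).
Decompose r/2: r(4, 4) = r(4, 4),  g(4, B) = g(4, r(N, N)).
Delete trivial equation r(4, 4) = r(4, 4).
Decompose g/2: 4 = 4,  B = r(N, N).
Delete trivial equation 4 = 4.
Bind B := r(N, N); substituting into the remaining equation gives: g(N, r(N, N)) = g(g(4, n), A).
Decompose g/2: N = g(4, n),  r(N, N) = A.
Bind N := g(4, n); substituting into the remaining equation gives: r(g(4, n), g(4, n)) = A. Substituting into the earlier binding gives B := r(g(4, n), g(4, n)).
Bind A := r(g(4, n), g(4, n)).
MGU = { B -> r(g(4, n), g(4, n)), N -> g(4, n), A -> r(g(4, n), g(4, n)) }, so A -> r(g(4, n), g(4, n)).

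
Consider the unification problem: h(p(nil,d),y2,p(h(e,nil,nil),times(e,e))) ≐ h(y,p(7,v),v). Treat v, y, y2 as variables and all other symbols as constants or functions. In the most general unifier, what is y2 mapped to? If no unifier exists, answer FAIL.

Decompose h/3: p(nil,d) ≐ y,  y2 ≐ p(7,v),  p(h(e,nil,nil),times(e,e)) ≐ v.
Bind y := p(nil,d); no other remaining equation mentions y.
Bind y2 := p(7,v); no other remaining equation mentions y2.
Bind v := p(h(e,nil,nil),times(e,e)). Substituting into the earlier binding gives y2 := p(7,p(h(e,nil,nil),times(e,e))).
MGU = { y -> p(nil,d), y2 -> p(7,p(h(e,nil,nil),times(e,e))), v -> p(h(e,nil,nil),times(e,e)) }, so y2 -> p(7,p(h(e,nil,nil),times(e,e))).

p(7,p(h(e,nil,nil),times(e,e)))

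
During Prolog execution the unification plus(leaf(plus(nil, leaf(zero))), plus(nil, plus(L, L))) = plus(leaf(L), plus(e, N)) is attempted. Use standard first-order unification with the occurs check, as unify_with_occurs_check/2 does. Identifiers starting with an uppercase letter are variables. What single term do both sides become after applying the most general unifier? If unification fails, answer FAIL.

FAIL

Decompose plus/2: leaf(plus(nil, leaf(zero))) = leaf(L),  plus(nil, plus(L, L)) = plus(e, N).
Decompose leaf/1: plus(nil, leaf(zero)) = L.
Bind L := plus(nil, leaf(zero)); substituting into the remaining equation gives: plus(nil, plus(plus(nil, leaf(zero)), plus(nil, leaf(zero)))) = plus(e, N).
Decompose plus/2: nil = e,  plus(plus(nil, leaf(zero)), plus(nil, leaf(zero))) = N.
Clash: constants nil and e differ; no unifier exists.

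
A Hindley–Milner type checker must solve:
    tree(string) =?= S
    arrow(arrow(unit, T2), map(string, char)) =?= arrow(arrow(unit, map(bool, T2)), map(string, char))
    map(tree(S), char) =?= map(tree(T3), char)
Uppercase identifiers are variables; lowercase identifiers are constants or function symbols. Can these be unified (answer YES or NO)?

Bind S := tree(string); substituting into the one remaining equation that mentions S gives: map(tree(tree(string)), char) =?= map(tree(T3), char).
Decompose arrow/2: arrow(unit, T2) =?= arrow(unit, map(bool, T2)),  map(string, char) =?= map(string, char).
Decompose arrow/2: unit =?= unit,  T2 =?= map(bool, T2).
Delete trivial equation unit =?= unit.
Occurs check fails: T2 occurs in map(bool, T2); the equation T2 =?= map(bool, T2) has no finite solution.

NO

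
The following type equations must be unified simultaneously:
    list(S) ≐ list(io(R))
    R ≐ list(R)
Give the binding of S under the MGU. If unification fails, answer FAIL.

FAIL

Decompose list/1: S ≐ io(R).
Bind S := io(R); no other remaining equation mentions S.
Occurs check fails: R occurs in list(R); the equation R ≐ list(R) has no finite solution.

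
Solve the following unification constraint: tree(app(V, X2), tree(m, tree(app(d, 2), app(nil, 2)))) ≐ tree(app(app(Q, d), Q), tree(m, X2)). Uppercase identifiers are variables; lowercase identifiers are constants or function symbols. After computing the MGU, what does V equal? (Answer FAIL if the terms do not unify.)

app(tree(app(d, 2), app(nil, 2)), d)

Decompose tree/2: app(V, X2) ≐ app(app(Q, d), Q),  tree(m, tree(app(d, 2), app(nil, 2))) ≐ tree(m, X2).
Decompose app/2: V ≐ app(Q, d),  X2 ≐ Q.
Bind V := app(Q, d); no other remaining equation mentions V.
Bind X2 := Q; substituting into the remaining equation gives: tree(m, tree(app(d, 2), app(nil, 2))) ≐ tree(m, Q).
Decompose tree/2: m ≐ m,  tree(app(d, 2), app(nil, 2)) ≐ Q.
Delete trivial equation m ≐ m.
Bind Q := tree(app(d, 2), app(nil, 2)). Substituting into the earlier bindings gives V := app(tree(app(d, 2), app(nil, 2)), d), X2 := tree(app(d, 2), app(nil, 2)).
MGU = { V ↦ app(tree(app(d, 2), app(nil, 2)), d), X2 ↦ tree(app(d, 2), app(nil, 2)), Q ↦ tree(app(d, 2), app(nil, 2)) }, so V ↦ app(tree(app(d, 2), app(nil, 2)), d).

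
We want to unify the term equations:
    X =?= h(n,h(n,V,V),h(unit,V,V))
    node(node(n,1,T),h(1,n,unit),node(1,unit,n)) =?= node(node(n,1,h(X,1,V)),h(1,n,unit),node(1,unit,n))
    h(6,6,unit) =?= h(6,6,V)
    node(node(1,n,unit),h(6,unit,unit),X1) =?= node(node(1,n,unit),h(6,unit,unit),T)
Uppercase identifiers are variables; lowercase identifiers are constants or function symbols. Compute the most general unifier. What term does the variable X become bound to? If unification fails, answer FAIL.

Bind X := h(n,h(n,V,V),h(unit,V,V)); substituting into the one remaining equation that mentions X gives: node(node(n,1,T),h(1,n,unit),node(1,unit,n)) =?= node(node(n,1,h(h(n,h(n,V,V),h(unit,V,V)),1,V)),h(1,n,unit),node(1,unit,n)).
Decompose node/3: node(n,1,T) =?= node(n,1,h(h(n,h(n,V,V),h(unit,V,V)),1,V)),  h(1,n,unit) =?= h(1,n,unit),  node(1,unit,n) =?= node(1,unit,n).
Decompose node/3: n =?= n,  1 =?= 1,  T =?= h(h(n,h(n,V,V),h(unit,V,V)),1,V).
Delete trivial equation n =?= n.
Delete trivial equation 1 =?= 1.
Bind T := h(h(n,h(n,V,V),h(unit,V,V)),1,V); substituting into the one remaining equation that mentions T gives: node(node(1,n,unit),h(6,unit,unit),X1) =?= node(node(1,n,unit),h(6,unit,unit),h(h(n,h(n,V,V),h(unit,V,V)),1,V)).
Delete trivial equation h(1,n,unit) =?= h(1,n,unit).
Delete trivial equation node(1,unit,n) =?= node(1,unit,n).
Decompose h/3: 6 =?= 6,  6 =?= 6,  unit =?= V.
Delete trivial equation 6 =?= 6.
Delete trivial equation 6 =?= 6.
Bind V := unit; substituting into the remaining equation gives: node(node(1,n,unit),h(6,unit,unit),X1) =?= node(node(1,n,unit),h(6,unit,unit),h(h(n,h(n,unit,unit),h(unit,unit,unit)),1,unit)). Substituting into the earlier bindings gives X := h(n,h(n,unit,unit),h(unit,unit,unit)), T := h(h(n,h(n,unit,unit),h(unit,unit,unit)),1,unit).
Decompose node/3: node(1,n,unit) =?= node(1,n,unit),  h(6,unit,unit) =?= h(6,unit,unit),  X1 =?= h(h(n,h(n,unit,unit),h(unit,unit,unit)),1,unit).
Delete trivial equation node(1,n,unit) =?= node(1,n,unit).
Delete trivial equation h(6,unit,unit) =?= h(6,unit,unit).
Bind X1 := h(h(n,h(n,unit,unit),h(unit,unit,unit)),1,unit).
MGU = { X := h(n,h(n,unit,unit),h(unit,unit,unit)), T := h(h(n,h(n,unit,unit),h(unit,unit,unit)),1,unit), V := unit, X1 := h(h(n,h(n,unit,unit),h(unit,unit,unit)),1,unit) }, so X := h(n,h(n,unit,unit),h(unit,unit,unit)).

h(n,h(n,unit,unit),h(unit,unit,unit))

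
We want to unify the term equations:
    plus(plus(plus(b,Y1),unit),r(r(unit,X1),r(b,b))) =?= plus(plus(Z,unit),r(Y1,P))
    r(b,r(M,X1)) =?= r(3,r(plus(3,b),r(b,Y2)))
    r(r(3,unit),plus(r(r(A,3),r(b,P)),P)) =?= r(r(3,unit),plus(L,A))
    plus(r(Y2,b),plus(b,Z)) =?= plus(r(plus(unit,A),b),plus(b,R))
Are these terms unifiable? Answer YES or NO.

Decompose plus/2: plus(plus(b,Y1),unit) =?= plus(Z,unit),  r(r(unit,X1),r(b,b)) =?= r(Y1,P).
Decompose plus/2: plus(b,Y1) =?= Z,  unit =?= unit.
Bind Z := plus(b,Y1); substituting into the one remaining equation that mentions Z gives: plus(r(Y2,b),plus(b,plus(b,Y1))) =?= plus(r(plus(unit,A),b),plus(b,R)).
Delete trivial equation unit =?= unit.
Decompose r/2: r(unit,X1) =?= Y1,  r(b,b) =?= P.
Bind Y1 := r(unit,X1); substituting into the one remaining equation that mentions Y1 gives: plus(r(Y2,b),plus(b,plus(b,r(unit,X1)))) =?= plus(r(plus(unit,A),b),plus(b,R)). Substituting into the earlier binding gives Z := plus(b,r(unit,X1)).
Bind P := r(b,b); substituting into the one remaining equation that mentions P gives: r(r(3,unit),plus(r(r(A,3),r(b,r(b,b))),r(b,b))) =?= r(r(3,unit),plus(L,A)).
Decompose r/2: b =?= 3,  r(M,X1) =?= r(plus(3,b),r(b,Y2)).
Clash: constants b and 3 differ; no unifier exists.

NO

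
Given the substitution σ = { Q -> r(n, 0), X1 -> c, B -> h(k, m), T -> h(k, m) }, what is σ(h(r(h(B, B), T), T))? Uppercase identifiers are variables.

Replace each occurrence of B with h(k, m).
Replace each occurrence of T with h(k, m).
Result: h(r(h(h(k, m), h(k, m)), h(k, m)), h(k, m)).

h(r(h(h(k, m), h(k, m)), h(k, m)), h(k, m))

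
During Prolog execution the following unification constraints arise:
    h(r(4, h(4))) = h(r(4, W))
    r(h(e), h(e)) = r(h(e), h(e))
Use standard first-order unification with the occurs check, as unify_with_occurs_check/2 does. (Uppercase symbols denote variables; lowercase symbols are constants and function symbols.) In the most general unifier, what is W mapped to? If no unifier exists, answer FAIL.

Decompose h/1: r(4, h(4)) = r(4, W).
Decompose r/2: 4 = 4,  h(4) = W.
Delete trivial equation 4 = 4.
Bind W := h(4); no other remaining equation mentions W.
Delete trivial equation r(h(e), h(e)) = r(h(e), h(e)).
MGU = { W ↦ h(4) }, so W ↦ h(4).

h(4)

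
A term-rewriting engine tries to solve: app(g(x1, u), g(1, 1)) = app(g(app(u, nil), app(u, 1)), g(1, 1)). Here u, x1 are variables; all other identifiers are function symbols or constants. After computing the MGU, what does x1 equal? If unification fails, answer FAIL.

FAIL

Decompose app/2: g(x1, u) = g(app(u, nil), app(u, 1)),  g(1, 1) = g(1, 1).
Decompose g/2: x1 = app(u, nil),  u = app(u, 1).
Bind x1 := app(u, nil); no other remaining equation mentions x1.
Occurs check fails: u occurs in app(u, 1); the equation u = app(u, 1) has no finite solution.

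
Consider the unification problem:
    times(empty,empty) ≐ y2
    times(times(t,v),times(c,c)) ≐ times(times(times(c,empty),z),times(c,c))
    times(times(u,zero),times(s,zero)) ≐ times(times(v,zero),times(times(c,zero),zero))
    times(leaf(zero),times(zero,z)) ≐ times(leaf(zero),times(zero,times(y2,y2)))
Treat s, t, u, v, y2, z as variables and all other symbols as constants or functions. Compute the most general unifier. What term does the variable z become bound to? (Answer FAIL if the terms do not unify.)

Bind y2 := times(empty,empty); substituting into the one remaining equation that mentions y2 gives: times(leaf(zero),times(zero,z)) ≐ times(leaf(zero),times(zero,times(times(empty,empty),times(empty,empty)))).
Decompose times/2: times(t,v) ≐ times(times(c,empty),z),  times(c,c) ≐ times(c,c).
Decompose times/2: t ≐ times(c,empty),  v ≐ z.
Bind t := times(c,empty); no other remaining equation mentions t.
Bind v := z; substituting into the one remaining equation that mentions v gives: times(times(u,zero),times(s,zero)) ≐ times(times(z,zero),times(times(c,zero),zero)).
Delete trivial equation times(c,c) ≐ times(c,c).
Decompose times/2: times(u,zero) ≐ times(z,zero),  times(s,zero) ≐ times(times(c,zero),zero).
Decompose times/2: u ≐ z,  zero ≐ zero.
Bind u := z; no other remaining equation mentions u.
Delete trivial equation zero ≐ zero.
Decompose times/2: s ≐ times(c,zero),  zero ≐ zero.
Bind s := times(c,zero); no other remaining equation mentions s.
Delete trivial equation zero ≐ zero.
Decompose times/2: leaf(zero) ≐ leaf(zero),  times(zero,z) ≐ times(zero,times(times(empty,empty),times(empty,empty))).
Delete trivial equation leaf(zero) ≐ leaf(zero).
Decompose times/2: zero ≐ zero,  z ≐ times(times(empty,empty),times(empty,empty)).
Delete trivial equation zero ≐ zero.
Bind z := times(times(empty,empty),times(empty,empty)). Substituting into the earlier bindings gives v := times(times(empty,empty),times(empty,empty)), u := times(times(empty,empty),times(empty,empty)).
MGU = { y2 -> times(empty,empty), t -> times(c,empty), v -> times(times(empty,empty),times(empty,empty)), u -> times(times(empty,empty),times(empty,empty)), s -> times(c,zero), z -> times(times(empty,empty),times(empty,empty)) }, so z -> times(times(empty,empty),times(empty,empty)).

times(times(empty,empty),times(empty,empty))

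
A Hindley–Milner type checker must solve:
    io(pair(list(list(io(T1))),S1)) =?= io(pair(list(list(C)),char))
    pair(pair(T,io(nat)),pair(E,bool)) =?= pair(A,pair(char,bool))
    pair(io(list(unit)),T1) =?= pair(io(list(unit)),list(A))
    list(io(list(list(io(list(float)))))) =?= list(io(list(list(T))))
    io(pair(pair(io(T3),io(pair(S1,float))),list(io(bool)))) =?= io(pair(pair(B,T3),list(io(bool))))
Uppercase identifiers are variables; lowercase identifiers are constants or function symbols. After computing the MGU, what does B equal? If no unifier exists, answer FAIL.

io(io(pair(char,float)))

Decompose io/1: pair(list(list(io(T1))),S1) =?= pair(list(list(C)),char).
Decompose pair/2: list(list(io(T1))) =?= list(list(C)),  S1 =?= char.
Decompose list/1: list(io(T1)) =?= list(C).
Decompose list/1: io(T1) =?= C.
Bind C := io(T1); no other remaining equation mentions C.
Bind S1 := char; substituting into the one remaining equation that mentions S1 gives: io(pair(pair(io(T3),io(pair(char,float))),list(io(bool)))) =?= io(pair(pair(B,T3),list(io(bool)))).
Decompose pair/2: pair(T,io(nat)) =?= A,  pair(E,bool) =?= pair(char,bool).
Bind A := pair(T,io(nat)); substituting into the one remaining equation that mentions A gives: pair(io(list(unit)),T1) =?= pair(io(list(unit)),list(pair(T,io(nat)))).
Decompose pair/2: E =?= char,  bool =?= bool.
Bind E := char; no other remaining equation mentions E.
Delete trivial equation bool =?= bool.
Decompose pair/2: io(list(unit)) =?= io(list(unit)),  T1 =?= list(pair(T,io(nat))).
Delete trivial equation io(list(unit)) =?= io(list(unit)).
Bind T1 := list(pair(T,io(nat))); no other remaining equation mentions T1. Substituting into the earlier binding gives C := io(list(pair(T,io(nat)))).
Decompose list/1: io(list(list(io(list(float))))) =?= io(list(list(T))).
Decompose io/1: list(list(io(list(float)))) =?= list(list(T)).
Decompose list/1: list(io(list(float))) =?= list(T).
Decompose list/1: io(list(float)) =?= T.
Bind T := io(list(float)); no other remaining equation mentions T. Substituting into the earlier bindings gives C := io(list(pair(io(list(float)),io(nat)))), A := pair(io(list(float)),io(nat)), T1 := list(pair(io(list(float)),io(nat))).
Decompose io/1: pair(pair(io(T3),io(pair(char,float))),list(io(bool))) =?= pair(pair(B,T3),list(io(bool))).
Decompose pair/2: pair(io(T3),io(pair(char,float))) =?= pair(B,T3),  list(io(bool)) =?= list(io(bool)).
Decompose pair/2: io(T3) =?= B,  io(pair(char,float)) =?= T3.
Bind B := io(T3); no other remaining equation mentions B.
Bind T3 := io(pair(char,float)); no other remaining equation mentions T3. Substituting into the earlier binding gives B := io(io(pair(char,float))).
Delete trivial equation list(io(bool)) =?= list(io(bool)).
MGU = { C -> io(list(pair(io(list(float)),io(nat)))), S1 -> char, A -> pair(io(list(float)),io(nat)), E -> char, T1 -> list(pair(io(list(float)),io(nat))), T -> io(list(float)), B -> io(io(pair(char,float))), T3 -> io(pair(char,float)) }, so B -> io(io(pair(char,float))).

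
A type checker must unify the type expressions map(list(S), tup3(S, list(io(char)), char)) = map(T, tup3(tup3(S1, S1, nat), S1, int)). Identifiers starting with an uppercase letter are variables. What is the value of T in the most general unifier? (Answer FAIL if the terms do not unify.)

FAIL

Decompose map/2: list(S) = T,  tup3(S, list(io(char)), char) = tup3(tup3(S1, S1, nat), S1, int).
Bind T := list(S); no other remaining equation mentions T.
Decompose tup3/3: S = tup3(S1, S1, nat),  list(io(char)) = S1,  char = int.
Bind S := tup3(S1, S1, nat); no other remaining equation mentions S. Substituting into the earlier binding gives T := list(tup3(S1, S1, nat)).
Bind S1 := list(io(char)); no other remaining equation mentions S1. Substituting into the earlier bindings gives T := list(tup3(list(io(char)), list(io(char)), nat)), S := tup3(list(io(char)), list(io(char)), nat).
Clash: constants char and int differ; no unifier exists.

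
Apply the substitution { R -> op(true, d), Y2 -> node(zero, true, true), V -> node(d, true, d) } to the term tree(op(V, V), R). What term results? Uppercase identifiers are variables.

tree(op(node(d, true, d), node(d, true, d)), op(true, d))

Replace each occurrence of R with op(true, d).
Replace each occurrence of V with node(d, true, d).
Result: tree(op(node(d, true, d), node(d, true, d)), op(true, d)).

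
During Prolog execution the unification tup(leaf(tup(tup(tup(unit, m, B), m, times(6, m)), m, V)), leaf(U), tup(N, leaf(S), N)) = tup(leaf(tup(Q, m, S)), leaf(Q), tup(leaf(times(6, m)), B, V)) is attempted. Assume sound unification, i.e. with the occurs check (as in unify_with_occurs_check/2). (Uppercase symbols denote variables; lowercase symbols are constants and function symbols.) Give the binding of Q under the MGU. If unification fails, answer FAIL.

Decompose tup/3: leaf(tup(tup(tup(unit, m, B), m, times(6, m)), m, V)) = leaf(tup(Q, m, S)),  leaf(U) = leaf(Q),  tup(N, leaf(S), N) = tup(leaf(times(6, m)), B, V).
Decompose leaf/1: tup(tup(tup(unit, m, B), m, times(6, m)), m, V) = tup(Q, m, S).
Decompose tup/3: tup(tup(unit, m, B), m, times(6, m)) = Q,  m = m,  V = S.
Bind Q := tup(tup(unit, m, B), m, times(6, m)); substituting into the one remaining equation that mentions Q gives: leaf(U) = leaf(tup(tup(unit, m, B), m, times(6, m))).
Delete trivial equation m = m.
Bind V := S; substituting into the one remaining equation that mentions V gives: tup(N, leaf(S), N) = tup(leaf(times(6, m)), B, S).
Decompose leaf/1: U = tup(tup(unit, m, B), m, times(6, m)).
Bind U := tup(tup(unit, m, B), m, times(6, m)); no other remaining equation mentions U.
Decompose tup/3: N = leaf(times(6, m)),  leaf(S) = B,  N = S.
Bind N := leaf(times(6, m)); substituting into the one remaining equation that mentions N gives: leaf(times(6, m)) = S.
Bind B := leaf(S); no other remaining equation mentions B. Substituting into the earlier bindings gives Q := tup(tup(unit, m, leaf(S)), m, times(6, m)), U := tup(tup(unit, m, leaf(S)), m, times(6, m)).
Bind S := leaf(times(6, m)). Substituting into the earlier bindings gives Q := tup(tup(unit, m, leaf(leaf(times(6, m)))), m, times(6, m)), V := leaf(times(6, m)), U := tup(tup(unit, m, leaf(leaf(times(6, m)))), m, times(6, m)), B := leaf(leaf(times(6, m))).
MGU = { Q = tup(tup(unit, m, leaf(leaf(times(6, m)))), m, times(6, m)), V = leaf(times(6, m)), U = tup(tup(unit, m, leaf(leaf(times(6, m)))), m, times(6, m)), N = leaf(times(6, m)), B = leaf(leaf(times(6, m))), S = leaf(times(6, m)) }, so Q = tup(tup(unit, m, leaf(leaf(times(6, m)))), m, times(6, m)).

tup(tup(unit, m, leaf(leaf(times(6, m)))), m, times(6, m))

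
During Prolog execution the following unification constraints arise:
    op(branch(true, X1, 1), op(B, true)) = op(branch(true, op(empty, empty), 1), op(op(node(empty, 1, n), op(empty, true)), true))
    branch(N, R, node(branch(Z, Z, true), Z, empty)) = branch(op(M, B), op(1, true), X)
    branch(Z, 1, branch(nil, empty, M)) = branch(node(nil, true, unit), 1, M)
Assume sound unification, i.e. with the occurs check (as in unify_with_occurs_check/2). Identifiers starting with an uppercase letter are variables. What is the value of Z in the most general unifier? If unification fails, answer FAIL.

Decompose op/2: branch(true, X1, 1) = branch(true, op(empty, empty), 1),  op(B, true) = op(op(node(empty, 1, n), op(empty, true)), true).
Decompose branch/3: true = true,  X1 = op(empty, empty),  1 = 1.
Delete trivial equation true = true.
Bind X1 := op(empty, empty); no other remaining equation mentions X1.
Delete trivial equation 1 = 1.
Decompose op/2: B = op(node(empty, 1, n), op(empty, true)),  true = true.
Bind B := op(node(empty, 1, n), op(empty, true)); substituting into the one remaining equation that mentions B gives: branch(N, R, node(branch(Z, Z, true), Z, empty)) = branch(op(M, op(node(empty, 1, n), op(empty, true))), op(1, true), X).
Delete trivial equation true = true.
Decompose branch/3: N = op(M, op(node(empty, 1, n), op(empty, true))),  R = op(1, true),  node(branch(Z, Z, true), Z, empty) = X.
Bind N := op(M, op(node(empty, 1, n), op(empty, true))); no other remaining equation mentions N.
Bind R := op(1, true); no other remaining equation mentions R.
Bind X := node(branch(Z, Z, true), Z, empty); no other remaining equation mentions X.
Decompose branch/3: Z = node(nil, true, unit),  1 = 1,  branch(nil, empty, M) = M.
Bind Z := node(nil, true, unit); no other remaining equation mentions Z. Substituting into the earlier binding gives X := node(branch(node(nil, true, unit), node(nil, true, unit), true), node(nil, true, unit), empty).
Delete trivial equation 1 = 1.
Occurs check fails: M occurs in branch(nil, empty, M); the equation M = branch(nil, empty, M) has no finite solution.

FAIL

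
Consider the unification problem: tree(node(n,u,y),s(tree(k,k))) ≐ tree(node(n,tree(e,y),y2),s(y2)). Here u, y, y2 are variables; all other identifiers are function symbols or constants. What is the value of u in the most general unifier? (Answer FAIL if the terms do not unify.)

Decompose tree/2: node(n,u,y) ≐ node(n,tree(e,y),y2),  s(tree(k,k)) ≐ s(y2).
Decompose node/3: n ≐ n,  u ≐ tree(e,y),  y ≐ y2.
Delete trivial equation n ≐ n.
Bind u := tree(e,y); no other remaining equation mentions u.
Bind y := y2; no other remaining equation mentions y. Substituting into the earlier binding gives u := tree(e,y2).
Decompose s/1: tree(k,k) ≐ y2.
Bind y2 := tree(k,k). Substituting into the earlier bindings gives u := tree(e,tree(k,k)), y := tree(k,k).
MGU = { u -> tree(e,tree(k,k)), y -> tree(k,k), y2 -> tree(k,k) }, so u -> tree(e,tree(k,k)).

tree(e,tree(k,k))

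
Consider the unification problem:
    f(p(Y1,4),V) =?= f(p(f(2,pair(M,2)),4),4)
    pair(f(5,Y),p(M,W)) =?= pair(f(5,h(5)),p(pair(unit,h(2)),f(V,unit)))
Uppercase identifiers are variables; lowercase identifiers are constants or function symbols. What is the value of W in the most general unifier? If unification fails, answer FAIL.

f(4,unit)

Decompose f/2: p(Y1,4) =?= p(f(2,pair(M,2)),4),  V =?= 4.
Decompose p/2: Y1 =?= f(2,pair(M,2)),  4 =?= 4.
Bind Y1 := f(2,pair(M,2)); no other remaining equation mentions Y1.
Delete trivial equation 4 =?= 4.
Bind V := 4; substituting into the remaining equation gives: pair(f(5,Y),p(M,W)) =?= pair(f(5,h(5)),p(pair(unit,h(2)),f(4,unit))).
Decompose pair/2: f(5,Y) =?= f(5,h(5)),  p(M,W) =?= p(pair(unit,h(2)),f(4,unit)).
Decompose f/2: 5 =?= 5,  Y =?= h(5).
Delete trivial equation 5 =?= 5.
Bind Y := h(5); no other remaining equation mentions Y.
Decompose p/2: M =?= pair(unit,h(2)),  W =?= f(4,unit).
Bind M := pair(unit,h(2)); no other remaining equation mentions M. Substituting into the earlier binding gives Y1 := f(2,pair(pair(unit,h(2)),2)).
Bind W := f(4,unit).
MGU = { Y1 ↦ f(2,pair(pair(unit,h(2)),2)), V ↦ 4, Y ↦ h(5), M ↦ pair(unit,h(2)), W ↦ f(4,unit) }, so W ↦ f(4,unit).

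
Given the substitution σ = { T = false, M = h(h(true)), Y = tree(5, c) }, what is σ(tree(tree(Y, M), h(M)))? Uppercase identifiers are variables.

Replace each occurrence of M with h(h(true)).
Replace each occurrence of Y with tree(5, c).
Result: tree(tree(tree(5, c), h(h(true))), h(h(h(true)))).

tree(tree(tree(5, c), h(h(true))), h(h(h(true))))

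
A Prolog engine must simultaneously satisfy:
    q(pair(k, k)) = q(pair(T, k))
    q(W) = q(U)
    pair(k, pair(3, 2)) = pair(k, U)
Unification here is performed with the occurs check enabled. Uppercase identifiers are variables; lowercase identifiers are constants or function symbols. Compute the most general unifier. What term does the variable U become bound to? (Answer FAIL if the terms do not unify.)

Decompose q/1: pair(k, k) = pair(T, k).
Decompose pair/2: k = T,  k = k.
Bind T := k; no other remaining equation mentions T.
Delete trivial equation k = k.
Decompose q/1: W = U.
Bind W := U; no other remaining equation mentions W.
Decompose pair/2: k = k,  pair(3, 2) = U.
Delete trivial equation k = k.
Bind U := pair(3, 2). Substituting into the earlier binding gives W := pair(3, 2).
MGU = { T -> k, W -> pair(3, 2), U -> pair(3, 2) }, so U -> pair(3, 2).

pair(3, 2)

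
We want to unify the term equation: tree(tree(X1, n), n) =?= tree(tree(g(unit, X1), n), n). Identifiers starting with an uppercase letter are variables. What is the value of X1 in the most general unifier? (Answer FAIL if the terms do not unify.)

Decompose tree/2: tree(X1, n) =?= tree(g(unit, X1), n),  n =?= n.
Decompose tree/2: X1 =?= g(unit, X1),  n =?= n.
Occurs check fails: X1 occurs in g(unit, X1); the equation X1 =?= g(unit, X1) has no finite solution.

FAIL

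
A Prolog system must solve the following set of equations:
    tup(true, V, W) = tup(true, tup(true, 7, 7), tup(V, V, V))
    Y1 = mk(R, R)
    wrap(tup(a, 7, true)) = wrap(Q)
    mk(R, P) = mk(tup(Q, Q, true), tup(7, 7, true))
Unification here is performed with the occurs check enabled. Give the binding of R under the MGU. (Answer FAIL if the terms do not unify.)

Decompose tup/3: true = true,  V = tup(true, 7, 7),  W = tup(V, V, V).
Delete trivial equation true = true.
Bind V := tup(true, 7, 7); substituting into the one remaining equation that mentions V gives: W = tup(tup(true, 7, 7), tup(true, 7, 7), tup(true, 7, 7)).
Bind W := tup(tup(true, 7, 7), tup(true, 7, 7), tup(true, 7, 7)); no other remaining equation mentions W.
Bind Y1 := mk(R, R); no other remaining equation mentions Y1.
Decompose wrap/1: tup(a, 7, true) = Q.
Bind Q := tup(a, 7, true); substituting into the remaining equation gives: mk(R, P) = mk(tup(tup(a, 7, true), tup(a, 7, true), true), tup(7, 7, true)).
Decompose mk/2: R = tup(tup(a, 7, true), tup(a, 7, true), true),  P = tup(7, 7, true).
Bind R := tup(tup(a, 7, true), tup(a, 7, true), true); no other remaining equation mentions R. Substituting into the earlier binding gives Y1 := mk(tup(tup(a, 7, true), tup(a, 7, true), true), tup(tup(a, 7, true), tup(a, 7, true), true)).
Bind P := tup(7, 7, true).
MGU = { V ↦ tup(true, 7, 7), W ↦ tup(tup(true, 7, 7), tup(true, 7, 7), tup(true, 7, 7)), Y1 ↦ mk(tup(tup(a, 7, true), tup(a, 7, true), true), tup(tup(a, 7, true), tup(a, 7, true), true)), Q ↦ tup(a, 7, true), R ↦ tup(tup(a, 7, true), tup(a, 7, true), true), P ↦ tup(7, 7, true) }, so R ↦ tup(tup(a, 7, true), tup(a, 7, true), true).

tup(tup(a, 7, true), tup(a, 7, true), true)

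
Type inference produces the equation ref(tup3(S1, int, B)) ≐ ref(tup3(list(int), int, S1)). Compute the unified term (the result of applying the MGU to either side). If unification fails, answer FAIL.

Decompose ref/1: tup3(S1, int, B) ≐ tup3(list(int), int, S1).
Decompose tup3/3: S1 ≐ list(int),  int ≐ int,  B ≐ S1.
Bind S1 := list(int); substituting into the one remaining equation that mentions S1 gives: B ≐ list(int).
Delete trivial equation int ≐ int.
Bind B := list(int).
Applying the MGU to either side gives ref(tup3(list(int), int, list(int))).

ref(tup3(list(int), int, list(int)))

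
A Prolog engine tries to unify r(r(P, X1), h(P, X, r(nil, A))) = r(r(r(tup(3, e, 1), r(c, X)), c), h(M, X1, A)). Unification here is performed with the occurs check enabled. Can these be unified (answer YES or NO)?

Decompose r/2: r(P, X1) = r(r(tup(3, e, 1), r(c, X)), c),  h(P, X, r(nil, A)) = h(M, X1, A).
Decompose r/2: P = r(tup(3, e, 1), r(c, X)),  X1 = c.
Bind P := r(tup(3, e, 1), r(c, X)); substituting into the one remaining equation that mentions P gives: h(r(tup(3, e, 1), r(c, X)), X, r(nil, A)) = h(M, X1, A).
Bind X1 := c; substituting into the remaining equation gives: h(r(tup(3, e, 1), r(c, X)), X, r(nil, A)) = h(M, c, A).
Decompose h/3: r(tup(3, e, 1), r(c, X)) = M,  X = c,  r(nil, A) = A.
Bind M := r(tup(3, e, 1), r(c, X)); no other remaining equation mentions M.
Bind X := c; no other remaining equation mentions X. Substituting into the earlier bindings gives P := r(tup(3, e, 1), r(c, c)), M := r(tup(3, e, 1), r(c, c)).
Occurs check fails: A occurs in r(nil, A); the equation A = r(nil, A) has no finite solution.

NO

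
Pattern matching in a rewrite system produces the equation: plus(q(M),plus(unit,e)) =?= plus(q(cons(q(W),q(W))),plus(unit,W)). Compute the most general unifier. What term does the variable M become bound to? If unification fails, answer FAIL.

Decompose plus/2: q(M) =?= q(cons(q(W),q(W))),  plus(unit,e) =?= plus(unit,W).
Decompose q/1: M =?= cons(q(W),q(W)).
Bind M := cons(q(W),q(W)); no other remaining equation mentions M.
Decompose plus/2: unit =?= unit,  e =?= W.
Delete trivial equation unit =?= unit.
Bind W := e. Substituting into the earlier binding gives M := cons(q(e),q(e)).
MGU = { M ↦ cons(q(e),q(e)), W ↦ e }, so M ↦ cons(q(e),q(e)).

cons(q(e),q(e))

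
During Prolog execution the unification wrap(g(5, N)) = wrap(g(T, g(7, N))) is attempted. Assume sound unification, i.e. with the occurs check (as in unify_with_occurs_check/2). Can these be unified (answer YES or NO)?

Decompose wrap/1: g(5, N) = g(T, g(7, N)).
Decompose g/2: 5 = T,  N = g(7, N).
Bind T := 5; no other remaining equation mentions T.
Occurs check fails: N occurs in g(7, N); the equation N = g(7, N) has no finite solution.

NO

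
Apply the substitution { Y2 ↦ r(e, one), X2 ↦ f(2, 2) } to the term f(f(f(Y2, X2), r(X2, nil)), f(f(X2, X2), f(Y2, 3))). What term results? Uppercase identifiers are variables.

Replace each occurrence of Y2 with r(e, one).
Replace each occurrence of X2 with f(2, 2).
Result: f(f(f(r(e, one), f(2, 2)), r(f(2, 2), nil)), f(f(f(2, 2), f(2, 2)), f(r(e, one), 3))).

f(f(f(r(e, one), f(2, 2)), r(f(2, 2), nil)), f(f(f(2, 2), f(2, 2)), f(r(e, one), 3)))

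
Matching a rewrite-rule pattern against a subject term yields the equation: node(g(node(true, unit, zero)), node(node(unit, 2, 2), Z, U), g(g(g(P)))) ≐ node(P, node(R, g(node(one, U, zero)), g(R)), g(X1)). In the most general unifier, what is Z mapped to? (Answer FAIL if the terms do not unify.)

Decompose node/3: g(node(true, unit, zero)) ≐ P,  node(node(unit, 2, 2), Z, U) ≐ node(R, g(node(one, U, zero)), g(R)),  g(g(g(P))) ≐ g(X1).
Bind P := g(node(true, unit, zero)); substituting into the one remaining equation that mentions P gives: g(g(g(g(node(true, unit, zero))))) ≐ g(X1).
Decompose node/3: node(unit, 2, 2) ≐ R,  Z ≐ g(node(one, U, zero)),  U ≐ g(R).
Bind R := node(unit, 2, 2); substituting into the one remaining equation that mentions R gives: U ≐ g(node(unit, 2, 2)).
Bind Z := g(node(one, U, zero)); no other remaining equation mentions Z.
Bind U := g(node(unit, 2, 2)); no other remaining equation mentions U. Substituting into the earlier binding gives Z := g(node(one, g(node(unit, 2, 2)), zero)).
Decompose g/1: g(g(g(node(true, unit, zero)))) ≐ X1.
Bind X1 := g(g(g(node(true, unit, zero)))).
MGU = { P ↦ g(node(true, unit, zero)), R ↦ node(unit, 2, 2), Z ↦ g(node(one, g(node(unit, 2, 2)), zero)), U ↦ g(node(unit, 2, 2)), X1 ↦ g(g(g(node(true, unit, zero)))) }, so Z ↦ g(node(one, g(node(unit, 2, 2)), zero)).

g(node(one, g(node(unit, 2, 2)), zero))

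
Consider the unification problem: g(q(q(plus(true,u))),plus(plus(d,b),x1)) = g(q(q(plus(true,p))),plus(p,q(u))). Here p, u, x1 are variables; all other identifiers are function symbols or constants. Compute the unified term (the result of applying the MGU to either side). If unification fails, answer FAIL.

Decompose g/2: q(q(plus(true,u))) = q(q(plus(true,p))),  plus(plus(d,b),x1) = plus(p,q(u)).
Decompose q/1: q(plus(true,u)) = q(plus(true,p)).
Decompose q/1: plus(true,u) = plus(true,p).
Decompose plus/2: true = true,  u = p.
Delete trivial equation true = true.
Bind u := p; substituting into the remaining equation gives: plus(plus(d,b),x1) = plus(p,q(p)).
Decompose plus/2: plus(d,b) = p,  x1 = q(p).
Bind p := plus(d,b); substituting into the remaining equation gives: x1 = q(plus(d,b)). Substituting into the earlier binding gives u := plus(d,b).
Bind x1 := q(plus(d,b)).
Applying the MGU to either side gives g(q(q(plus(true,plus(d,b)))),plus(plus(d,b),q(plus(d,b)))).

g(q(q(plus(true,plus(d,b)))),plus(plus(d,b),q(plus(d,b))))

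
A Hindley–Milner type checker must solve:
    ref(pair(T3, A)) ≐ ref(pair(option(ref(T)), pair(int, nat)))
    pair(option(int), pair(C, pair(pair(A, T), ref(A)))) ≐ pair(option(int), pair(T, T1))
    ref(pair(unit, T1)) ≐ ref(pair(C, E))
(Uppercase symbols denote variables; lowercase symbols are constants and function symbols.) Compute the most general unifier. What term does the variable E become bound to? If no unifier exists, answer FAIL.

pair(pair(pair(int, nat), unit), ref(pair(int, nat)))

Decompose ref/1: pair(T3, A) ≐ pair(option(ref(T)), pair(int, nat)).
Decompose pair/2: T3 ≐ option(ref(T)),  A ≐ pair(int, nat).
Bind T3 := option(ref(T)); no other remaining equation mentions T3.
Bind A := pair(int, nat); substituting into the one remaining equation that mentions A gives: pair(option(int), pair(C, pair(pair(pair(int, nat), T), ref(pair(int, nat))))) ≐ pair(option(int), pair(T, T1)).
Decompose pair/2: option(int) ≐ option(int),  pair(C, pair(pair(pair(int, nat), T), ref(pair(int, nat)))) ≐ pair(T, T1).
Delete trivial equation option(int) ≐ option(int).
Decompose pair/2: C ≐ T,  pair(pair(pair(int, nat), T), ref(pair(int, nat))) ≐ T1.
Bind C := T; substituting into the one remaining equation that mentions C gives: ref(pair(unit, T1)) ≐ ref(pair(T, E)).
Bind T1 := pair(pair(pair(int, nat), T), ref(pair(int, nat))); substituting into the remaining equation gives: ref(pair(unit, pair(pair(pair(int, nat), T), ref(pair(int, nat))))) ≐ ref(pair(T, E)).
Decompose ref/1: pair(unit, pair(pair(pair(int, nat), T), ref(pair(int, nat)))) ≐ pair(T, E).
Decompose pair/2: unit ≐ T,  pair(pair(pair(int, nat), T), ref(pair(int, nat))) ≐ E.
Bind T := unit; substituting into the remaining equation gives: pair(pair(pair(int, nat), unit), ref(pair(int, nat))) ≐ E. Substituting into the earlier bindings gives T3 := option(ref(unit)), C := unit, T1 := pair(pair(pair(int, nat), unit), ref(pair(int, nat))).
Bind E := pair(pair(pair(int, nat), unit), ref(pair(int, nat))).
MGU = { T3 := option(ref(unit)), A := pair(int, nat), C := unit, T1 := pair(pair(pair(int, nat), unit), ref(pair(int, nat))), T := unit, E := pair(pair(pair(int, nat), unit), ref(pair(int, nat))) }, so E := pair(pair(pair(int, nat), unit), ref(pair(int, nat))).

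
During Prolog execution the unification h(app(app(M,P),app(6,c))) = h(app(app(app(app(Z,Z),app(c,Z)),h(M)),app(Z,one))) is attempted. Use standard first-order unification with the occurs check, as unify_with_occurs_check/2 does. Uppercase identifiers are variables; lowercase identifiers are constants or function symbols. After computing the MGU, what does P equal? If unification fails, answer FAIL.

Decompose h/1: app(app(M,P),app(6,c)) = app(app(app(app(Z,Z),app(c,Z)),h(M)),app(Z,one)).
Decompose app/2: app(M,P) = app(app(app(Z,Z),app(c,Z)),h(M)),  app(6,c) = app(Z,one).
Decompose app/2: M = app(app(Z,Z),app(c,Z)),  P = h(M).
Bind M := app(app(Z,Z),app(c,Z)); substituting into the one remaining equation that mentions M gives: P = h(app(app(Z,Z),app(c,Z))).
Bind P := h(app(app(Z,Z),app(c,Z))); no other remaining equation mentions P.
Decompose app/2: 6 = Z,  c = one.
Bind Z := 6; no other remaining equation mentions Z. Substituting into the earlier bindings gives M := app(app(6,6),app(c,6)), P := h(app(app(6,6),app(c,6))).
Clash: constants c and one differ; no unifier exists.

FAIL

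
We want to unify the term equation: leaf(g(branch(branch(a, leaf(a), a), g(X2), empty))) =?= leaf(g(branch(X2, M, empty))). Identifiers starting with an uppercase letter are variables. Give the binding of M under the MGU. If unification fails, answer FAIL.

g(branch(a, leaf(a), a))

Decompose leaf/1: g(branch(branch(a, leaf(a), a), g(X2), empty)) =?= g(branch(X2, M, empty)).
Decompose g/1: branch(branch(a, leaf(a), a), g(X2), empty) =?= branch(X2, M, empty).
Decompose branch/3: branch(a, leaf(a), a) =?= X2,  g(X2) =?= M,  empty =?= empty.
Bind X2 := branch(a, leaf(a), a); substituting into the one remaining equation that mentions X2 gives: g(branch(a, leaf(a), a)) =?= M.
Bind M := g(branch(a, leaf(a), a)); no other remaining equation mentions M.
Delete trivial equation empty =?= empty.
MGU = { X2 ↦ branch(a, leaf(a), a), M ↦ g(branch(a, leaf(a), a)) }, so M ↦ g(branch(a, leaf(a), a)).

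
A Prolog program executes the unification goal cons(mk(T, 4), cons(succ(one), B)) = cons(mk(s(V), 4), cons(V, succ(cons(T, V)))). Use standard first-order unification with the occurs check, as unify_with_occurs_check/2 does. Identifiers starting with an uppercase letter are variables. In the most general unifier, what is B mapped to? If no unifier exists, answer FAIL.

succ(cons(s(succ(one)), succ(one)))

Decompose cons/2: mk(T, 4) = mk(s(V), 4),  cons(succ(one), B) = cons(V, succ(cons(T, V))).
Decompose mk/2: T = s(V),  4 = 4.
Bind T := s(V); substituting into the one remaining equation that mentions T gives: cons(succ(one), B) = cons(V, succ(cons(s(V), V))).
Delete trivial equation 4 = 4.
Decompose cons/2: succ(one) = V,  B = succ(cons(s(V), V)).
Bind V := succ(one); substituting into the remaining equation gives: B = succ(cons(s(succ(one)), succ(one))). Substituting into the earlier binding gives T := s(succ(one)).
Bind B := succ(cons(s(succ(one)), succ(one))).
MGU = { T -> s(succ(one)), V -> succ(one), B -> succ(cons(s(succ(one)), succ(one))) }, so B -> succ(cons(s(succ(one)), succ(one))).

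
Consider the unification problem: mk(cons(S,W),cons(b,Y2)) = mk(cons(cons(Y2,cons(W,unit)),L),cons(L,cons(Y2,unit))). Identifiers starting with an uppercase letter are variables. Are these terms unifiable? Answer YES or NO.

Decompose mk/2: cons(S,W) = cons(cons(Y2,cons(W,unit)),L),  cons(b,Y2) = cons(L,cons(Y2,unit)).
Decompose cons/2: S = cons(Y2,cons(W,unit)),  W = L.
Bind S := cons(Y2,cons(W,unit)); no other remaining equation mentions S.
Bind W := L; no other remaining equation mentions W. Substituting into the earlier binding gives S := cons(Y2,cons(L,unit)).
Decompose cons/2: b = L,  Y2 = cons(Y2,unit).
Bind L := b; no other remaining equation mentions L. Substituting into the earlier bindings gives S := cons(Y2,cons(b,unit)), W := b.
Occurs check fails: Y2 occurs in cons(Y2,unit); the equation Y2 = cons(Y2,unit) has no finite solution.

NO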